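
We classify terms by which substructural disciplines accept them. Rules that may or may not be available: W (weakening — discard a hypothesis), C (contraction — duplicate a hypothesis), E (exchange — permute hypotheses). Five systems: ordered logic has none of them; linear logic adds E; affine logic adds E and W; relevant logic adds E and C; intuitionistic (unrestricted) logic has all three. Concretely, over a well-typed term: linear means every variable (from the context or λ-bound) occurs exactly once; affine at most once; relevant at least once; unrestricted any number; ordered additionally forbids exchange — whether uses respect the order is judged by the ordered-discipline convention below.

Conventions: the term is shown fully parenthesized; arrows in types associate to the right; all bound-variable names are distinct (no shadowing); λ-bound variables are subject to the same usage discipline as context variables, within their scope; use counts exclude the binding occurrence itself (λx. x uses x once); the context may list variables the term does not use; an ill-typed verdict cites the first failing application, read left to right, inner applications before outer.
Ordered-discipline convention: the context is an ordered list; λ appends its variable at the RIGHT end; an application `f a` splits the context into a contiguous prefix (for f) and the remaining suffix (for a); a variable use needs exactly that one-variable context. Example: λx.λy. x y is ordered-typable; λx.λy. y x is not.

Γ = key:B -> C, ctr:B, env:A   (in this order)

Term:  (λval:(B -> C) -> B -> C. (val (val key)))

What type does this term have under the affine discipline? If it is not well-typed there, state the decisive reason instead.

not well-typed under affine — repeated use of val ×2
counts: key ×1; ctr ×0; env ×0; val (λ-bound) ×2
order of uses: val, val, key
typing: well-typed — term : ((B -> C) -> B -> C) -> B -> C
per-discipline verdicts: ordered ✗; linear ✗; affine ✗; relevant ✗; unrestricted ✓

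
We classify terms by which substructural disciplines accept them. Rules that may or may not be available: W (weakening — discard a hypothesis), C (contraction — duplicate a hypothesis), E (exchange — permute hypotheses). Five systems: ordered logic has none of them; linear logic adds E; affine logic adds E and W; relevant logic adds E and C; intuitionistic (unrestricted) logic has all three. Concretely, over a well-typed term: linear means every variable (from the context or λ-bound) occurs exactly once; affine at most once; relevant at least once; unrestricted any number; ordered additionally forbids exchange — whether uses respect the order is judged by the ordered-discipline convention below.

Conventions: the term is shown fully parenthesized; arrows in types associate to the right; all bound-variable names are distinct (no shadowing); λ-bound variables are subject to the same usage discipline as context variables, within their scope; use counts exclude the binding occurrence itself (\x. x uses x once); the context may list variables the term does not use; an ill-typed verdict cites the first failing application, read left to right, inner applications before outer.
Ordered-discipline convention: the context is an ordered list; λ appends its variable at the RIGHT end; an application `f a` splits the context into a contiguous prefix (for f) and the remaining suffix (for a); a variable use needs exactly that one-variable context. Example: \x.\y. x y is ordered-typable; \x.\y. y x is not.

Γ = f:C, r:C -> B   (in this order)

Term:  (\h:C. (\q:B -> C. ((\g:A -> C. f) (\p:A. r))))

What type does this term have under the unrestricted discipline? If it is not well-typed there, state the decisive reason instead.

not well-typed under unrestricted — a type mismatch blocks all five
usage: f: 1, r: 1, h [bound]: 0, q [bound]: 0, g [bound]: 0, p [bound]: 0
left-to-right use order: f, r
typing: ill-typed: argument of type A -> C -> B where A -> C is required
summary: ordered ✗ · linear ✗ · affine ✗ · relevant ✗ · unrestricted ✗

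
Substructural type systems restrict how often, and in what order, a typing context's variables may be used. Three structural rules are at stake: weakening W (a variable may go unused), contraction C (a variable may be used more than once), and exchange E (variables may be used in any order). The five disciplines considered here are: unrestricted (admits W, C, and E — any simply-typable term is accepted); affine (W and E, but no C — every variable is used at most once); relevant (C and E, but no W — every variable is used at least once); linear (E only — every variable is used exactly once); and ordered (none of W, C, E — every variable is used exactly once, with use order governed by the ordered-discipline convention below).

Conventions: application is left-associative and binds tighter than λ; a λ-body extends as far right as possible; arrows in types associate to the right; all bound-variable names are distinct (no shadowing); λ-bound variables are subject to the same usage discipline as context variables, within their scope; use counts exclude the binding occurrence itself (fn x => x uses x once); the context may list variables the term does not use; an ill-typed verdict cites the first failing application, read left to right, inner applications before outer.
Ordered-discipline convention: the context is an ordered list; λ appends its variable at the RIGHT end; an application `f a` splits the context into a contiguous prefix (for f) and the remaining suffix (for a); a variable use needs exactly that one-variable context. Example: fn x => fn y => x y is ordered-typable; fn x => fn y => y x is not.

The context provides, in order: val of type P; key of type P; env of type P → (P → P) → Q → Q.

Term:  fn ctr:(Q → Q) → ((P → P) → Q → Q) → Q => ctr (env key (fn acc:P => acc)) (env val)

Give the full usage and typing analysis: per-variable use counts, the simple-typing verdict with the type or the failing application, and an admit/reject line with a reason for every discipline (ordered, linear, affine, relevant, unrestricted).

counts: val=1; key=1; env=2; ctr [bound]=1; acc [bound]=1
order of uses: ctr, env, key, acc, env, val
typing: well-typed — term : ((Q → Q) → ((P → P) → Q → Q) → Q) → Q
ordered ✗ (uses contraction: env ×2)
linear ✗ (uses contraction: env ×2)
affine ✗ (uses contraction: env ×2)
relevant ✓ (none of val, key, env, ctr, acc goes unused)
unrestricted ✓ (simply typable at ((Q → Q) → ((P → P) → Q → Q) → Q) → Q; W, C, E all held)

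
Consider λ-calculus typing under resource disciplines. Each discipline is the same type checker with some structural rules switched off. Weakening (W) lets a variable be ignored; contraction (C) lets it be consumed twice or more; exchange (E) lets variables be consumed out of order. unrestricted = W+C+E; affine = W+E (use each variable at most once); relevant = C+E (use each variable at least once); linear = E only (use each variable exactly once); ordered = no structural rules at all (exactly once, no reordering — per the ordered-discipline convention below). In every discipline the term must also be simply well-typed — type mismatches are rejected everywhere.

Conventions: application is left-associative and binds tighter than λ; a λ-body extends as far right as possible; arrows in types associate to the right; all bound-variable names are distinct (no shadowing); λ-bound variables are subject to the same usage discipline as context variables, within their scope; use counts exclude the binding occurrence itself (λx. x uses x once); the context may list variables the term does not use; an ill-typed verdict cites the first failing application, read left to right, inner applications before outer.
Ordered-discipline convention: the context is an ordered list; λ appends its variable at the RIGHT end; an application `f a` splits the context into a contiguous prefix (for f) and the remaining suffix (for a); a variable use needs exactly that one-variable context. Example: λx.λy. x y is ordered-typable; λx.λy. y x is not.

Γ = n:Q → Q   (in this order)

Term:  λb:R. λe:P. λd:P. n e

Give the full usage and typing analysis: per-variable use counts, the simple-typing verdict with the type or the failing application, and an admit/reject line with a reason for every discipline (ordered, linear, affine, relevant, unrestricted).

counts: n ×1, b [bound] ×0, e [bound] ×1, d [bound] ×0
uses in reading order: n, e
typing: ill-typed: an argument P mismatches the expected Q
ordered ✗ (fails simple typing)
linear ✗ (a type mismatch blocks all five)
affine ✗ (the type mismatch rejects it)
relevant ✗ (not simply typable)
unrestricted ✗ (fails simple typing)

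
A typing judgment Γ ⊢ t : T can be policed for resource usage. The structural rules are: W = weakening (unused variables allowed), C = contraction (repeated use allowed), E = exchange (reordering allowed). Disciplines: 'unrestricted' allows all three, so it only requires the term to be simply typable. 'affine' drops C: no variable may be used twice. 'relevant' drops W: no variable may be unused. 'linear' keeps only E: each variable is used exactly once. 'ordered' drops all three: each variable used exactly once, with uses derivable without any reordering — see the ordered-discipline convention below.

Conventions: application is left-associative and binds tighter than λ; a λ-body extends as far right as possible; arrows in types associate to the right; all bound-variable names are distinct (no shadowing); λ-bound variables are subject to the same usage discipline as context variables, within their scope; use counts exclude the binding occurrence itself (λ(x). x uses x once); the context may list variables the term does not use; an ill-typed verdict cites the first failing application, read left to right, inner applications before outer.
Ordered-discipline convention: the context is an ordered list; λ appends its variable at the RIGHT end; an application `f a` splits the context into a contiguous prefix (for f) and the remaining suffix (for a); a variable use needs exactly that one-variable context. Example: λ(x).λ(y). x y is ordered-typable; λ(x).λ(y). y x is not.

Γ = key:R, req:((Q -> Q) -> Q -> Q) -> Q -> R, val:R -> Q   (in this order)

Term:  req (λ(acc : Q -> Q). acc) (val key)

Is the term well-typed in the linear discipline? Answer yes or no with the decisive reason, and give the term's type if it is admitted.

yes — key, req, val, acc: one use apiece; term : R
counts: key ×1, req ×1, val ×1, acc (bound) ×1
left-to-right use order: req, acc, val, key
typing: the term checks, with type R
across the five disciplines: ordered ✗, linear ✓, affine ✓, relevant ✓, unrestricted ✓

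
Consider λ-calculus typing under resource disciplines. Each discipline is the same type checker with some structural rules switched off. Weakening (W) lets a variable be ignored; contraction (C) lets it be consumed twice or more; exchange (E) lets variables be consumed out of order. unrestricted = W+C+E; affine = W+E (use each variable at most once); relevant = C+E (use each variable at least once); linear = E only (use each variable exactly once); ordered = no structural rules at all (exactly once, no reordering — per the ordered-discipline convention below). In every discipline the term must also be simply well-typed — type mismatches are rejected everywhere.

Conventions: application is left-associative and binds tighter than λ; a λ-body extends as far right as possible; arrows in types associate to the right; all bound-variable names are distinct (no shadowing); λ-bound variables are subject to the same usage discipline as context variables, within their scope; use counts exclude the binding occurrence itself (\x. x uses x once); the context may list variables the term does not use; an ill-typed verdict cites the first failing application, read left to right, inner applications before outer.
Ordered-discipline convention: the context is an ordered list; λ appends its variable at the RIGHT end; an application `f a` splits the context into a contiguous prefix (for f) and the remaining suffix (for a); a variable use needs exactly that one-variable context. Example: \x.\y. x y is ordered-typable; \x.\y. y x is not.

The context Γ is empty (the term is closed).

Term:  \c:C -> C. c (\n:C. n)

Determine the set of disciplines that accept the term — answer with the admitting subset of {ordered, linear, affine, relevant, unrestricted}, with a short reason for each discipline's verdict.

admitted in: none
usage: c (bound)=1; n (bound)=1
uses in reading order: c, n
typing: ill-typed: a function awaiting C gets C -> C
ordered: ✗, the type mismatch rejects it
linear: ✗, not simply typable
affine: ✗, fails simple typing
relevant: ✗, a type mismatch blocks all five
unrestricted: ✗, the type mismatch rejects it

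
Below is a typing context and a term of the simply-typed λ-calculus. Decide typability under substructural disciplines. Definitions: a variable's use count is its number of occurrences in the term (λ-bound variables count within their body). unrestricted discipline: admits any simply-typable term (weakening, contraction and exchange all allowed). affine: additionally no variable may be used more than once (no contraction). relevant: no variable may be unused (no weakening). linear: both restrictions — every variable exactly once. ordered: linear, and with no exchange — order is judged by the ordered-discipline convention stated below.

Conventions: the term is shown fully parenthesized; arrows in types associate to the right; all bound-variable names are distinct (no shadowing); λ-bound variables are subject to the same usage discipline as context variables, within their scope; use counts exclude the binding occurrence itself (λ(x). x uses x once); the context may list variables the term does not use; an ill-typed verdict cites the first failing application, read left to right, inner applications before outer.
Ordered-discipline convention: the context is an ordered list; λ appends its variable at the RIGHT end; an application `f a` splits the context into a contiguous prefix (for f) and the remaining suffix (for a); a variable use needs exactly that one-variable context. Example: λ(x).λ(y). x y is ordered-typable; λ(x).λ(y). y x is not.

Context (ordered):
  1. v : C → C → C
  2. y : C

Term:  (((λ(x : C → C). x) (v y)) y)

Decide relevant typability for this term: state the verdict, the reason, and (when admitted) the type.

yes — none of v, y, x goes unused; term : C
counts: v ×1, y ×2, x [bound] ×1
order of uses: x, v, y, y
typing: well-typed at C
across the five disciplines: ordered ✗; linear ✗; affine ✗; relevant ✓; unrestricted ✓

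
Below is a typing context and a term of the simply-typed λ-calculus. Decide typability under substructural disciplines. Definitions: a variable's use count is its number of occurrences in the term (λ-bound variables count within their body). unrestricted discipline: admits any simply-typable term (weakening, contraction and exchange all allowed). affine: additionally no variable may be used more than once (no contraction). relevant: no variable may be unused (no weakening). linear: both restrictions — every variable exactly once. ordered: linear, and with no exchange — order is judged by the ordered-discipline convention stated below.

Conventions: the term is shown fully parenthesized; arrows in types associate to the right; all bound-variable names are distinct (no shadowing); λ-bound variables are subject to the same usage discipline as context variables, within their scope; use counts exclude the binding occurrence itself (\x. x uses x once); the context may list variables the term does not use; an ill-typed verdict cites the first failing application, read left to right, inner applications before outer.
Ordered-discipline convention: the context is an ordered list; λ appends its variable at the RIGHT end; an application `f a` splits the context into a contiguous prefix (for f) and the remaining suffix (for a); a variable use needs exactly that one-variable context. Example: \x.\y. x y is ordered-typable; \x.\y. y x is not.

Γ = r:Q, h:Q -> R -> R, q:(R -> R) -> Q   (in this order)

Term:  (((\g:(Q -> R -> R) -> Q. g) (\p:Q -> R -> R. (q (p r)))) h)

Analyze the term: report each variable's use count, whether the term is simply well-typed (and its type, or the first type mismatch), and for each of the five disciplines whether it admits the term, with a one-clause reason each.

use counts: r ×1, h ×1, q ×1, g [bound] ×1, p [bound] ×1
left-to-right use order: g, q, p, r, h
typing: well-typed — term : Q
ordered: ✗, no contiguous prefix/suffix split fits g, q, p, r, h
linear: ✓, single use per variable (r, h, q, g, p)
affine: ✓, none of r, h, q, g, p used more than once
relevant: ✓, at least one use each (r, h, q, g, p)
unrestricted: ✓, type-checks (Q) and nothing is barred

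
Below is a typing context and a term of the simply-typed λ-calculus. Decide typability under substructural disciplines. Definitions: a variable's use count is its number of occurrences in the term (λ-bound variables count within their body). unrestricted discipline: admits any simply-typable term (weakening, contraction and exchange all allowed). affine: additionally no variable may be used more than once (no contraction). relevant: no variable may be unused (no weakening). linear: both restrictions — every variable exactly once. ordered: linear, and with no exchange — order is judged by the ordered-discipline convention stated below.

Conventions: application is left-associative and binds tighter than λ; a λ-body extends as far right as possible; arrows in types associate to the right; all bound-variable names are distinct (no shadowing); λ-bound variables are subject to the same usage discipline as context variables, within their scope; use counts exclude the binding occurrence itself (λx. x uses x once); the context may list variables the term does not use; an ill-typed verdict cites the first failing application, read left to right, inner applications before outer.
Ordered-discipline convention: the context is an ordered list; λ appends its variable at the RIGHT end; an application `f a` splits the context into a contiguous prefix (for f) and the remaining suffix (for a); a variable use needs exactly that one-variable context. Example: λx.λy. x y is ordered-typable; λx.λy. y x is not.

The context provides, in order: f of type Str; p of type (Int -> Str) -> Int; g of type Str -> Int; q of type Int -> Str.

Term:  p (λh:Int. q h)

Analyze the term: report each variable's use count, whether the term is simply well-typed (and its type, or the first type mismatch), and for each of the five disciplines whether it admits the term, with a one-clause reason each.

usage: f: 0; p: 1; g: 0; q: 1; h (λ-bound): 1
order of uses: p, q, h
typing: well-typed at Int
ordered: ✗, needs weakening: f, g unused
linear: ✗, needs weakening: f, g unused
affine: ✓, no duplicate uses among f, p, g, q, h
relevant: ✗, needs weakening: f, g unused
unrestricted: ✓, type-checks (Int) and nothing is barred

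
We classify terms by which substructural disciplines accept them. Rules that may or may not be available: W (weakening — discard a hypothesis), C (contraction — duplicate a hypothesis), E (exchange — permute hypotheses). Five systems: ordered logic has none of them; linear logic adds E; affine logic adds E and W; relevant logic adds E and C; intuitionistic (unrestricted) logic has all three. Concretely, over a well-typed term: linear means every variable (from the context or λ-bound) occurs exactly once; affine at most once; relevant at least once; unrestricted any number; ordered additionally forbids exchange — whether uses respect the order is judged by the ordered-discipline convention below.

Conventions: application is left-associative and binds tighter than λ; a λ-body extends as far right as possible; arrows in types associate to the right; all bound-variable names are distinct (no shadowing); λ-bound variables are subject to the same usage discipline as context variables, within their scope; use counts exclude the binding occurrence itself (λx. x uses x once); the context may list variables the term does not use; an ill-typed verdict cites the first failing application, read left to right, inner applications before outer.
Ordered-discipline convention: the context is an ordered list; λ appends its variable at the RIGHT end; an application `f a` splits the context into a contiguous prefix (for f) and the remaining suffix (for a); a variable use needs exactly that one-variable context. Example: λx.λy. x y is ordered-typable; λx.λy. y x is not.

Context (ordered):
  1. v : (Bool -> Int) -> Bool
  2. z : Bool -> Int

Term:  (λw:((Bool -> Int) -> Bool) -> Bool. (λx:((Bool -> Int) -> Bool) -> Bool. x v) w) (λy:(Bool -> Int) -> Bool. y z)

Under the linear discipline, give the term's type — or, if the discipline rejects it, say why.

term : Bool
counts: v=1; z=1; w (λ-bound)=1; x (λ-bound)=1; y (λ-bound)=1
left-to-right use order: x, v, w, y, z
typing: ✓ — Bool
across the five disciplines: ordered ✗, linear ✓, affine ✓, relevant ✓, unrestricted ✓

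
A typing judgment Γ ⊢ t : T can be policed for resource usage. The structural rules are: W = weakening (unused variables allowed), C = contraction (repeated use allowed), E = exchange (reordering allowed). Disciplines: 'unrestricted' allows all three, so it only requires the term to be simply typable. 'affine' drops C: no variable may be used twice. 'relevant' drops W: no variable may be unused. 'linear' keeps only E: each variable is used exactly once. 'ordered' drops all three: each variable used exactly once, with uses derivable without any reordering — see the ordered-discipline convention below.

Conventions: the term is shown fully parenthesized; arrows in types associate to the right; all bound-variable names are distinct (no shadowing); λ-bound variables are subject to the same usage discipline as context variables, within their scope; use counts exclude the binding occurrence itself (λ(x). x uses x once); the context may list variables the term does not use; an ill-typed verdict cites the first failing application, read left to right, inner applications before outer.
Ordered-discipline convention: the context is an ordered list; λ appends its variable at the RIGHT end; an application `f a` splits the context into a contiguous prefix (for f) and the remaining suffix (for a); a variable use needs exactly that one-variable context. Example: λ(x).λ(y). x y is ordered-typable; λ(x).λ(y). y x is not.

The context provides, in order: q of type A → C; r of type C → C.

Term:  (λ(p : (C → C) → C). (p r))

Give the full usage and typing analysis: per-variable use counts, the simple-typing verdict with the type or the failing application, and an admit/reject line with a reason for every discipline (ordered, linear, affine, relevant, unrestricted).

use counts: q: 0×; r: 1×; p (λ-bound): 1×
uses in reading order: p, r
typing: well-typed — term : ((C → C) → C) → C
ordered: ✗ — q never used (weakening)
linear: ✗ — q never used (weakening)
affine: ✓ — none of q, r, p used more than once
relevant: ✗ — q never used (weakening)
unrestricted: ✓ — type-checks (((C → C) → C) → C) and nothing is barred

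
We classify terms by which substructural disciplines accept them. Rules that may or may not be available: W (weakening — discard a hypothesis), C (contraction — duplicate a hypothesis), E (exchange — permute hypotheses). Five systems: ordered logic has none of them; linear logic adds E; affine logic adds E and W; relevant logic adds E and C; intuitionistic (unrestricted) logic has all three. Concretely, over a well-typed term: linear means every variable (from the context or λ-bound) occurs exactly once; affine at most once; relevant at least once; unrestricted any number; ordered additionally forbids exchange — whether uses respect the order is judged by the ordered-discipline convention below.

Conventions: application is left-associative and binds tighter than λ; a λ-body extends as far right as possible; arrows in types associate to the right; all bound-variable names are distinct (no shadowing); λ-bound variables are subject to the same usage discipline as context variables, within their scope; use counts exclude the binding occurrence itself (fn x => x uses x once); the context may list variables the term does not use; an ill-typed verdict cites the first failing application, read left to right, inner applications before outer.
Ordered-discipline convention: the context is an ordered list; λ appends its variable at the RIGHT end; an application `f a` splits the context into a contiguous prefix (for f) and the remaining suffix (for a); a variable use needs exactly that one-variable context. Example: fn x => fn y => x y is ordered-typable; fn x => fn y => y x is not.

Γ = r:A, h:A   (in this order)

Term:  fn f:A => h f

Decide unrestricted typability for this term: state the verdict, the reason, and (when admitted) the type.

no — the type mismatch rejects it
variable uses: r: 0; h: 1; f (λ-bound): 1
use order (left to right): h, f
typing: ill-typed: applying a non-function (A)
per-discipline verdicts: ordered ✗, linear ✗, affine ✗, relevant ✗, unrestricted ✗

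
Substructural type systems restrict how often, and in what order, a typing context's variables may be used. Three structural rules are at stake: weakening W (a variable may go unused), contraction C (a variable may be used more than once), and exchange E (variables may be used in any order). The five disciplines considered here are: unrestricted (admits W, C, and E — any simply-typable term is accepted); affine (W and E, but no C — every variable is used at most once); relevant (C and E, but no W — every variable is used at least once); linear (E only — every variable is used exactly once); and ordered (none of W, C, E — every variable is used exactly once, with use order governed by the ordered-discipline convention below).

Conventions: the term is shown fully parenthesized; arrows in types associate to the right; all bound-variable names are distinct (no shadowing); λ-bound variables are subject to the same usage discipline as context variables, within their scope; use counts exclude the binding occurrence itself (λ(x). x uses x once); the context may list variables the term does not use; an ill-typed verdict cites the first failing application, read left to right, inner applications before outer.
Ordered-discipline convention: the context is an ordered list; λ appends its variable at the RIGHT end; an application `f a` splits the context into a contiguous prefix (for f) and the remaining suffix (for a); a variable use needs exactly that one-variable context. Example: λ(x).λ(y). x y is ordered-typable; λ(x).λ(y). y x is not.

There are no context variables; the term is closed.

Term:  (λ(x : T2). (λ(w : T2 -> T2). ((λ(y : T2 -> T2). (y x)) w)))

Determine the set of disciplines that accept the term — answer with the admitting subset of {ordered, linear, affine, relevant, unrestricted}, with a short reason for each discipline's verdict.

admitted in: linear, affine, relevant, unrestricted
variable uses: x [bound] ×1; w [bound] ×1; y [bound] ×1
uses in reading order: y, x, w
typing: well-typed at T2 -> (T2 -> T2) -> T2
ordered: ✗, needs exchange: uses follow y, x, w
linear: ✓, single use per variable (x, w, y)
affine: ✓, no duplicate uses among x, w, y
relevant: ✓, every one of x, w, y appears
unrestricted: ✓, simply typable at T2 -> (T2 -> T2) -> T2; W, C, E all held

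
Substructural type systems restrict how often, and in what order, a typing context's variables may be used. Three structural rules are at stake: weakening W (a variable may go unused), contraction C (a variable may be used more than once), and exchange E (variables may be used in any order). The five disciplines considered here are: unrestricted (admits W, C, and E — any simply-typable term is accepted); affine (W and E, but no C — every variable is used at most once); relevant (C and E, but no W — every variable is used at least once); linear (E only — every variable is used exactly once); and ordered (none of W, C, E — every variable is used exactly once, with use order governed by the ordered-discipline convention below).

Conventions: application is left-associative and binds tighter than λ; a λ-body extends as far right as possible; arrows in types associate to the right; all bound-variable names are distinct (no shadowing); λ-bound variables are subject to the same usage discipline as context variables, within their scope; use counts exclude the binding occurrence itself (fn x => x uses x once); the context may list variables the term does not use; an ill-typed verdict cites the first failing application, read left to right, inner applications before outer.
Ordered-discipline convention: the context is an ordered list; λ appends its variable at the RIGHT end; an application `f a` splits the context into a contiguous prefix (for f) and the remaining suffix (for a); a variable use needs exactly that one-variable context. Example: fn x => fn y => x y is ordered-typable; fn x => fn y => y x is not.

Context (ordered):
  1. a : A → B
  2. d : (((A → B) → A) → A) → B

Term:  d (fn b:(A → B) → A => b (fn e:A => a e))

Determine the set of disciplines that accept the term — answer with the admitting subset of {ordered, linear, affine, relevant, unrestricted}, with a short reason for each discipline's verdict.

admitting disciplines: linear, affine, relevant, unrestricted
counts: a: 1; d: 1; b [bound]: 1; e [bound]: 1
left-to-right use order: d, b, a, e
typing: the term checks, with type B
ordered: ✗ — no ordered split (uses run d, b, a, e)
linear: ✓ — each of a, d, b, e used exactly once
affine: ✓ — at most one use each (a, d, b, e)
relevant: ✓ — a, d, b, e: all used, weakening unneeded
unrestricted: ✓ — type-checks (B) and nothing is barred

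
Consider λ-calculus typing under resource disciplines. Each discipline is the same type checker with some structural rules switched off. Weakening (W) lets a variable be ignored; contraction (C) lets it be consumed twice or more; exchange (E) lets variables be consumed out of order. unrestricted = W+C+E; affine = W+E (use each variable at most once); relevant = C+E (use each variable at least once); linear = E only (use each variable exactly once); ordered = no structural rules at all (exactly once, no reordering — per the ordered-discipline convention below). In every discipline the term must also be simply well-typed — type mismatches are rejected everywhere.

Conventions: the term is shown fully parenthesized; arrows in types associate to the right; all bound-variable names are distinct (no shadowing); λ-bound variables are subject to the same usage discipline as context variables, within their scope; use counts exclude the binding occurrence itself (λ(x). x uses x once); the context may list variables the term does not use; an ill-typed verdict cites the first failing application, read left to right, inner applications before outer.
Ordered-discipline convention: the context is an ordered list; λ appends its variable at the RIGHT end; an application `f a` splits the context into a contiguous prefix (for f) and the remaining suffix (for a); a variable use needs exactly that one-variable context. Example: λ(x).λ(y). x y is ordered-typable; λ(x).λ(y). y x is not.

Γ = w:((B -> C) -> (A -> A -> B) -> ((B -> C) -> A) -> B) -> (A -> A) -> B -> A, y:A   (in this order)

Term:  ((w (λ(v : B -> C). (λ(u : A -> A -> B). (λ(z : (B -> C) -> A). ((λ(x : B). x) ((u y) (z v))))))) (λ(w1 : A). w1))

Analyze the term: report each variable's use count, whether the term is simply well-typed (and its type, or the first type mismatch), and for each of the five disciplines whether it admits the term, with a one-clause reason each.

variable uses: w=1; y=1; v [bound]=1; u [bound]=1; z [bound]=1; x [bound]=1; w1 [bound]=1
left-to-right use order: w, x, u, y, z, v, w1
typing: well-typed — term : B -> A
ordered ✗ (needs exchange: uses follow w, x, u, y, z, v, w1)
linear ✓ (w, y, v, u, z, x, w1: one use apiece)
affine ✓ (no duplicate uses among w, y, v, u, z, x, w1)
relevant ✓ (every one of w, y, v, u, z, x, w1 appears)
unrestricted ✓ (well-typed at B -> A; no restrictions here)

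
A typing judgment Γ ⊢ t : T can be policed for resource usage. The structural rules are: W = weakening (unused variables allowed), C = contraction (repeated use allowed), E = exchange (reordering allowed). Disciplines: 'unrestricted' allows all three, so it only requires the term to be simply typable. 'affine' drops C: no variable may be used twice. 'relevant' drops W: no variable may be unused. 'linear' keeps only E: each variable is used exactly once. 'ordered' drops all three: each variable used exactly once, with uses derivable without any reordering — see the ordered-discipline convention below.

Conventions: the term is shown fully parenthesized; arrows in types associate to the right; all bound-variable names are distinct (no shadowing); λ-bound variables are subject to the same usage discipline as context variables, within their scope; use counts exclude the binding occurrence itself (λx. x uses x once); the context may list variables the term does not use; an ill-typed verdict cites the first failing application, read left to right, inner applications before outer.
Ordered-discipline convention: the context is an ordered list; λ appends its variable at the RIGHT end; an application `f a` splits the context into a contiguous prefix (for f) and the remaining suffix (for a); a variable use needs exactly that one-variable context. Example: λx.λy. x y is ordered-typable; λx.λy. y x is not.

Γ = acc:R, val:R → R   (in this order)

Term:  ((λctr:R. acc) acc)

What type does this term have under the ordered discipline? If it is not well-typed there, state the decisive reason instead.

not well-typed under ordered — needs contraction — acc ×2; val, ctr left unused
usage: acc=2; val=0; ctr (bound)=0
use order (left to right): acc, acc
typing: well-typed — term : R
summary: ordered ✗ | linear ✗ | affine ✗ | relevant ✗ | unrestricted ✓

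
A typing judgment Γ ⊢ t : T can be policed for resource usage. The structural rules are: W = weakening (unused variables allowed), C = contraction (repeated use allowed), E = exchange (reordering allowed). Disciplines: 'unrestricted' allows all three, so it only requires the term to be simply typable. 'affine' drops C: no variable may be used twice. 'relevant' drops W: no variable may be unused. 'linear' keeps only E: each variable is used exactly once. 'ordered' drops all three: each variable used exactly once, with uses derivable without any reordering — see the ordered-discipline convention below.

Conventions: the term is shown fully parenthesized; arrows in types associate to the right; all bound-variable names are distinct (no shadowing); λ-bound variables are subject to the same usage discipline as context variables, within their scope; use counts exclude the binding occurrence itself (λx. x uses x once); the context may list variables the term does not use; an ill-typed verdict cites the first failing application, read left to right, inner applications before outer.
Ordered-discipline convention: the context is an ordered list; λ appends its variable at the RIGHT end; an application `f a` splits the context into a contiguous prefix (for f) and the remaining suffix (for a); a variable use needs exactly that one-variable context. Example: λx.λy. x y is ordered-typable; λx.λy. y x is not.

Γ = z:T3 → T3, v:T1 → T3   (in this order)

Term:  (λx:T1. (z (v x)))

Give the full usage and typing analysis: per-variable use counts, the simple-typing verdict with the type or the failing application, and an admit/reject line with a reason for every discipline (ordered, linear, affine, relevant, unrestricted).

counts: z=1, v=1, x (λ-bound)=1
left-to-right use order: z, v, x
typing: well-typed at T1 → T3
ordered: ✓ — one use each (z, v, x); ordered split holds
linear: ✓ — exactly-once usage across z, v, x
affine: ✓ — none of z, v, x used more than once
relevant: ✓ — at least one use each (z, v, x)
unrestricted: ✓ — type-checks (T1 → T3) and nothing is barred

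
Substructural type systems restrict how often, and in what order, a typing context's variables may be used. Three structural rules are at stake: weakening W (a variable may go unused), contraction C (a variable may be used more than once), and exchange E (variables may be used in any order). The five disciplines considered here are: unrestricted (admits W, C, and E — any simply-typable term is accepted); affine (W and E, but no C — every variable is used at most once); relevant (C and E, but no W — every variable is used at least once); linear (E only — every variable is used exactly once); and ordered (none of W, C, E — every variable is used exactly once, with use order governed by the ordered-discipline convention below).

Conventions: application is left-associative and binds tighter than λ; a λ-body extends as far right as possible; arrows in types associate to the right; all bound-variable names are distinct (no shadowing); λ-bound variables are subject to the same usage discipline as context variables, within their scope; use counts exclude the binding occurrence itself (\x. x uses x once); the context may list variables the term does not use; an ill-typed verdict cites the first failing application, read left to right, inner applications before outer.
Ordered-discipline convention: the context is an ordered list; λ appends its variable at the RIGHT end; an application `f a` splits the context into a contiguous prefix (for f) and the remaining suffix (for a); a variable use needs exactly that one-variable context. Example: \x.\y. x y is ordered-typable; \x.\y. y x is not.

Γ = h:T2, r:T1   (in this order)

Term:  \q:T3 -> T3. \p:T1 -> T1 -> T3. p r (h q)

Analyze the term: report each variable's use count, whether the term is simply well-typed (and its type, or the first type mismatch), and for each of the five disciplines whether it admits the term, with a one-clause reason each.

use counts: h: 1×, r: 1×, q (bound): 1×, p (bound): 1×
uses in reading order: p, r, h, q
typing: ill-typed: non-function type T2 applied to an argument
ordered: ✗, the type mismatch rejects it
linear: ✗, not simply typable
affine: ✗, fails simple typing
relevant: ✗, a type mismatch blocks all five
unrestricted: ✗, the type mismatch rejects it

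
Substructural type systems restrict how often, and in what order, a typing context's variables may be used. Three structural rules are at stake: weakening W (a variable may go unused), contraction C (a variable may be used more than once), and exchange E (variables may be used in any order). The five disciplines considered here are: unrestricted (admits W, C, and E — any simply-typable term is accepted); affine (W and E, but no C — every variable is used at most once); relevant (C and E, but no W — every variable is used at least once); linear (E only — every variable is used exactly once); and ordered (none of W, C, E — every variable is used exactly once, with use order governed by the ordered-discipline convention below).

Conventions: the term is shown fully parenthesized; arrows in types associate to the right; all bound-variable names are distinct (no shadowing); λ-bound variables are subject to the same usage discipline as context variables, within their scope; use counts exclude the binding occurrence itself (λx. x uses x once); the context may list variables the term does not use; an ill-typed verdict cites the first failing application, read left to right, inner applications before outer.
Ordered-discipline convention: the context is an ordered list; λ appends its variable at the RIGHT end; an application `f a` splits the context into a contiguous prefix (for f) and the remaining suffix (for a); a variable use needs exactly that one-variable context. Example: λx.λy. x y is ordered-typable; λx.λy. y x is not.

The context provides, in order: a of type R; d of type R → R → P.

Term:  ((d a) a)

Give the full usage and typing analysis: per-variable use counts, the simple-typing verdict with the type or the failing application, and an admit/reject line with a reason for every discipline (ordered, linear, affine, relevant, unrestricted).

counts: a ×2, d ×1
left-to-right use order: d, a, a
typing: the term checks, with type P
ordered: ✗, needs contraction — a ×2
linear: ✗, needs contraction — a ×2
affine: ✗, needs contraction — a ×2
relevant: ✓, at least one use each (a, d)
unrestricted: ✓, type-checks (P) and nothing is barred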